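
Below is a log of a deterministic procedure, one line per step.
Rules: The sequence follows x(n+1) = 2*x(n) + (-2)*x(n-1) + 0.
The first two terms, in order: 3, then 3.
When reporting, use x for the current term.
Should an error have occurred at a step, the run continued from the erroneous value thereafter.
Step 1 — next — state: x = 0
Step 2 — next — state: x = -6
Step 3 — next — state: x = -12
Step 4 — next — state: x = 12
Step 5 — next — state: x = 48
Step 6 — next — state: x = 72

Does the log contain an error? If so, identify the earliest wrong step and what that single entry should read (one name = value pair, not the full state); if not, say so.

step 4, x = -12

Recomputing the run from the initial state:
step 1: x = 0
step 2: x = -6
step 3: x = -12
step 4: x = -12
step 5: x = 0
step 6: x = 24
The first disagreement with the log is at step 4, where the value should be x = -12.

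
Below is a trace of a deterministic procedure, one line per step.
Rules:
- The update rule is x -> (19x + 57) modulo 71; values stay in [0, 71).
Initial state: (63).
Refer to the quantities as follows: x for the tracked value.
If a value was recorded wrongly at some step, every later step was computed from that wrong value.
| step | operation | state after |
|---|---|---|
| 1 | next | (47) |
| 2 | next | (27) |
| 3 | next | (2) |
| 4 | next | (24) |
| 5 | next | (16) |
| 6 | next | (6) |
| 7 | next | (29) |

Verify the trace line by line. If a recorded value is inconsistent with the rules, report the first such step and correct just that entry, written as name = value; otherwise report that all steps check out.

no error

step 1: x = (19*63 + 57) mod 71 = 47 -> matches
step 2: x = (19*47 + 57) mod 71 = 27 -> consistent with the trace
step 3: x = (19*27 + 57) mod 71 = 2 -> no discrepancy
step 4: x = (19*2 + 57) mod 71 = 24 -> same as recorded
step 5: x = (19*24 + 57) mod 71 = 16 -> consistent with the trace
step 6: x = (19*16 + 57) mod 71 = 6 -> in agreement
step 7: x = (19*6 + 57) mod 71 = 29 -> same as recorded
Every step is consistent.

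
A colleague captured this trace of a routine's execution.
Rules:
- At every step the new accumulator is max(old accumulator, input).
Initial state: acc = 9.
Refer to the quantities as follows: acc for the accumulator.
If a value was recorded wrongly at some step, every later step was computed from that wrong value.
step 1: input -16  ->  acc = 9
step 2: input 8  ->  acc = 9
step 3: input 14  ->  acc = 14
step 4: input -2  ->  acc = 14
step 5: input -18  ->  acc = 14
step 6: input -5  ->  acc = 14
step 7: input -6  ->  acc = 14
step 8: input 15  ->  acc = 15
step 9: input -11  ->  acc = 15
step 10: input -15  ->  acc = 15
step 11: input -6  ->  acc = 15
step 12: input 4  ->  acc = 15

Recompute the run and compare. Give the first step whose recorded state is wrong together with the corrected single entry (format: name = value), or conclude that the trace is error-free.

no error

Recomputing the run from the initial state:
step 1: acc = 9
step 2: acc = 9
step 3: acc = 14
step 4: acc = 14
step 5: acc = 14
step 6: acc = 14
step 7: acc = 14
step 8: acc = 15
step 9: acc = 15
step 10: acc = 15
step 11: acc = 15
step 12: acc = 15
This matches the trace at every step.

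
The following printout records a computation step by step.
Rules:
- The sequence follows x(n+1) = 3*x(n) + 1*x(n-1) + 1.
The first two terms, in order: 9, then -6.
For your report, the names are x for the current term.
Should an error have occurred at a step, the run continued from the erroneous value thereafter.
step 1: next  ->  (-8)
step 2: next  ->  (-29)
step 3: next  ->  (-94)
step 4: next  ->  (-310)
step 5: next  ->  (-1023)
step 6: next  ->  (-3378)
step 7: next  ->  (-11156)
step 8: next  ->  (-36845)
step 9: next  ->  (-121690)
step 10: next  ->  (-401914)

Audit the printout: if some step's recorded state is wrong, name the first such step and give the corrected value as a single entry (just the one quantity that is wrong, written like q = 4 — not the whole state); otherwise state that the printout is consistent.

no error

step 1: x = 3*(-6) + (1)*(9) + (1) = -8 -> matches
step 2: x = 3*(-8) + (1)*(-6) + (1) = -29 -> verified
step 3: x = 3*(-29) + (1)*(-8) + (1) = -94 -> agrees with the printout
step 4: x = 3*(-94) + (1)*(-29) + (1) = -310 -> no discrepancy
step 5: x = 3*(-310) + (1)*(-94) + (1) = -1023 -> same as recorded
step 6: x = 3*(-1023) + (1)*(-310) + (1) = -3378 -> same as recorded
step 7: x = 3*(-3378) + (1)*(-1023) + (1) = -11156 -> exactly as logged
step 8: x = 3*(-11156) + (1)*(-3378) + (1) = -36845 -> verified
step 9: x = 3*(-36845) + (1)*(-11156) + (1) = -121690 -> verified
step 10: x = 3*(-121690) + (1)*(-36845) + (1) = -401914 -> agrees with the printout
Each recorded entry agrees with the recomputation.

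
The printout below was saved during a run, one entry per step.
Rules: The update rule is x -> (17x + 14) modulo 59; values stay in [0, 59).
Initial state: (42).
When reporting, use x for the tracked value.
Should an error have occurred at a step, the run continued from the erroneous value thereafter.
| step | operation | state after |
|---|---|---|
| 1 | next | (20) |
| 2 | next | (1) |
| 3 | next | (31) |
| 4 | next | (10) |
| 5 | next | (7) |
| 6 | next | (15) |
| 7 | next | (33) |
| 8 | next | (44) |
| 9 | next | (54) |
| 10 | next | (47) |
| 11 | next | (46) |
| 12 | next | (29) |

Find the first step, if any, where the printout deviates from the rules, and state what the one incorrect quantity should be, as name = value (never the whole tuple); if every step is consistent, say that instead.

step 2, x = 0

step 1: x = (17*42 + 14) mod 59 = 20 -> consistent with the printout
step 2: x = (17*20 + 14) mod 59 = 0 -> the printout has a different value
First deviation found at step 2; the corrected entry is x = 0.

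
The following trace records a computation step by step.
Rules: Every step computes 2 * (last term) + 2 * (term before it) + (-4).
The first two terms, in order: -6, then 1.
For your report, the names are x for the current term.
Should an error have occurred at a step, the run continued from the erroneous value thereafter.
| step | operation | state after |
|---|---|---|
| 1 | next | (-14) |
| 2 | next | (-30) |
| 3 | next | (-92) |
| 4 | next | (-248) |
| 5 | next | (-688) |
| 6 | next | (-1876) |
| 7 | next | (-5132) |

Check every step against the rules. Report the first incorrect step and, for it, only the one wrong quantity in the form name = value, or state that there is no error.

Step 1: x = 2*(1) + (2)*(-6) + (-4) = -14 — agrees with the trace.
Step 2: x = 2*(-14) + (2)*(1) + (-4) = -30 — in agreement.
Step 3: x = 2*(-30) + (2)*(-14) + (-4) = -92 — exactly as logged.
Step 4: x = 2*(-92) + (2)*(-30) + (-4) = -248 — verified.
Step 5: x = 2*(-248) + (2)*(-92) + (-4) = -684 — the trace has a different value.
Step 5 is the first one off; corrected, x = -684.

step 5, x = -684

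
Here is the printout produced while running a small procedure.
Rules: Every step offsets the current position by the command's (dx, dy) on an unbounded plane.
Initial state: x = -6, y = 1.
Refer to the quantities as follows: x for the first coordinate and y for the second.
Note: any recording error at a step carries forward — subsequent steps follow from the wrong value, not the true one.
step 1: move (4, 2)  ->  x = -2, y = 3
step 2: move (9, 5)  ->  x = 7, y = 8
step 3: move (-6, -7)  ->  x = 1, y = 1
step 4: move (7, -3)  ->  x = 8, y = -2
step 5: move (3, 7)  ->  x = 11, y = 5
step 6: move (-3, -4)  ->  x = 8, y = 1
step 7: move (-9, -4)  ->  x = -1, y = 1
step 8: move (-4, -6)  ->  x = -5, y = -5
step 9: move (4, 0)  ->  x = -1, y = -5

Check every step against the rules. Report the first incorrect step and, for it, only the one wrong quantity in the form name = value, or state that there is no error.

Recomputing the run from the initial state:
step 1: x = -2, y = 3
step 2: x = 7, y = 8
step 3: x = 1, y = 1
step 4: x = 8, y = -2
step 5: x = 11, y = 5
step 6: x = 8, y = 1
step 7: x = -1, y = -3
step 8: x = -5, y = -9
step 9: x = -1, y = -9
The first disagreement with the printout is at step 7, where the value should be y = -3.

step 7, y = -3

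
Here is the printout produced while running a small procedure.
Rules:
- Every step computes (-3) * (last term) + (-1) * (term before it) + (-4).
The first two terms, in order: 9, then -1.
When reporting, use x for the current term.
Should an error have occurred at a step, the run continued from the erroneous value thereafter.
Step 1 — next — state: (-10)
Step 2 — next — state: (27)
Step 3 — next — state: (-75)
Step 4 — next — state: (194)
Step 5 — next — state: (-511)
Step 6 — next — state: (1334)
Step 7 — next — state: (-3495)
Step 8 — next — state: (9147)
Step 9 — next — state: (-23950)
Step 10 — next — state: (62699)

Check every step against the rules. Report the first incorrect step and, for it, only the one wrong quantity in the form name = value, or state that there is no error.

step 6, x = 1335

1. x = -3*(-1) + (-1)*(9) + (-4) = -10 (confirmed correct)
2. x = -3*(-10) + (-1)*(-1) + (-4) = 27 (agrees with the printout)
3. x = -3*(27) + (-1)*(-10) + (-4) = -75 (checks out)
4. x = -3*(-75) + (-1)*(27) + (-4) = 194 (same as recorded)
5. x = -3*(194) + (-1)*(-75) + (-4) = -511 (checks out)
6. x = -3*(-511) + (-1)*(194) + (-4) = 1335 (not what was recorded)
The earliest wrong entry is at step 6: it should read x = 1335.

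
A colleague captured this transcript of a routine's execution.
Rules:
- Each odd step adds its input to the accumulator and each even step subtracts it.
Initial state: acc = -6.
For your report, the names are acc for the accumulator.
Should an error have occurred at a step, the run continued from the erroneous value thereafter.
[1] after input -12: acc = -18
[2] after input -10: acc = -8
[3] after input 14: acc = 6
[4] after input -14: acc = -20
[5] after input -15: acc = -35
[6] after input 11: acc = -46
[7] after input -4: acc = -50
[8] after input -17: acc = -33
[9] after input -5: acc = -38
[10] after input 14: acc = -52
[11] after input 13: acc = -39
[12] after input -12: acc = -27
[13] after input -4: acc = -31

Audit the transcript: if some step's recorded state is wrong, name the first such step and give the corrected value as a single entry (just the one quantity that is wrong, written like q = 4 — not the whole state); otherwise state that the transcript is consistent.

Recomputing the run from the initial state:
step 1: acc = -18
step 2: acc = -8
step 3: acc = 6
step 4: acc = 20
step 5: acc = 5
step 6: acc = -6
step 7: acc = -10
step 8: acc = 7
step 9: acc = 2
step 10: acc = -12
step 11: acc = 1
step 12: acc = 13
step 13: acc = 9
The first disagreement with the transcript is at step 4, where the value should be acc = 20.

step 4, acc = 20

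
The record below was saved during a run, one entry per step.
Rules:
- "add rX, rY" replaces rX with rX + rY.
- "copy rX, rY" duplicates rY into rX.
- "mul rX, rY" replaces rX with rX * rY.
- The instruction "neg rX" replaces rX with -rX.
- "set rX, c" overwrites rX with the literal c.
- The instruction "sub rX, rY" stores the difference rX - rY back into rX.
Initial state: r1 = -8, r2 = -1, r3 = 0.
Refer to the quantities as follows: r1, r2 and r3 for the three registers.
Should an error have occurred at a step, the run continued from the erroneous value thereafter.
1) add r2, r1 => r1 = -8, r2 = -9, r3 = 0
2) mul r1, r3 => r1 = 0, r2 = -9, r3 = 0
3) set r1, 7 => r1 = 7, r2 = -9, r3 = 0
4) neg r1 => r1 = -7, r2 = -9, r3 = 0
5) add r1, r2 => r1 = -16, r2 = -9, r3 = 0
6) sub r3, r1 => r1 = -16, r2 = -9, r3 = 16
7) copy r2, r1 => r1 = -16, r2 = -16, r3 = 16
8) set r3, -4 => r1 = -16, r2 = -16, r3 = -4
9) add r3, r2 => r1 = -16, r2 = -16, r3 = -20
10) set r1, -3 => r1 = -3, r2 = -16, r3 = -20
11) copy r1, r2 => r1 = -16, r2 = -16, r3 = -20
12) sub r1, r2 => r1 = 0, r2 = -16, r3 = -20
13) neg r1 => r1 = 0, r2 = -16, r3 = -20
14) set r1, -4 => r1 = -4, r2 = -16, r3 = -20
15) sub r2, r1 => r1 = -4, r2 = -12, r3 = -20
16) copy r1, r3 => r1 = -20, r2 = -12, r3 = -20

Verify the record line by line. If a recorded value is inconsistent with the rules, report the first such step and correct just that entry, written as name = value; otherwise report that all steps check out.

Recomputing the run from the initial state:
step 1: r1 = -8, r2 = -9, r3 = 0
step 2: r1 = 0, r2 = -9, r3 = 0
step 3: r1 = 7, r2 = -9, r3 = 0
step 4: r1 = -7, r2 = -9, r3 = 0
step 5: r1 = -16, r2 = -9, r3 = 0
step 6: r1 = -16, r2 = -9, r3 = 16
step 7: r1 = -16, r2 = -16, r3 = 16
step 8: r1 = -16, r2 = -16, r3 = -4
step 9: r1 = -16, r2 = -16, r3 = -20
step 10: r1 = -3, r2 = -16, r3 = -20
step 11: r1 = -16, r2 = -16, r3 = -20
step 12: r1 = 0, r2 = -16, r3 = -20
step 13: r1 = 0, r2 = -16, r3 = -20
step 14: r1 = -4, r2 = -16, r3 = -20
step 15: r1 = -4, r2 = -12, r3 = -20
step 16: r1 = -20, r2 = -12, r3 = -20
This matches the record at every step.

no error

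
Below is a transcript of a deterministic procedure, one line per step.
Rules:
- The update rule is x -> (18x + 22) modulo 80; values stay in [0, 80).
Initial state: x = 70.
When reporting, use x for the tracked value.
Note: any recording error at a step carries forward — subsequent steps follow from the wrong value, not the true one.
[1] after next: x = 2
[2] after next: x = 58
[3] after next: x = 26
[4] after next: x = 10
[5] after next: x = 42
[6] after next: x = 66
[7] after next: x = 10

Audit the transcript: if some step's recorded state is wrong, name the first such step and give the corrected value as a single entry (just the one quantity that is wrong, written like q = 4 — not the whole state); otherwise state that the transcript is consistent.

Step 1: x = (18*70 + 22) mod 80 = 2 — same as recorded.
Step 2: x = (18*2 + 22) mod 80 = 58 — no discrepancy.
Step 3: x = (18*58 + 22) mod 80 = 26 — checks out.
Step 4: x = (18*26 + 22) mod 80 = 10 — agrees with the transcript.
Step 5: x = (18*10 + 22) mod 80 = 42 — verified.
Step 6: x = (18*42 + 22) mod 80 = 58 — the recorded entry deviates here.
The audit stops at step 6: the recorded entry is wrong and should be x = 58.

step 6, x = 58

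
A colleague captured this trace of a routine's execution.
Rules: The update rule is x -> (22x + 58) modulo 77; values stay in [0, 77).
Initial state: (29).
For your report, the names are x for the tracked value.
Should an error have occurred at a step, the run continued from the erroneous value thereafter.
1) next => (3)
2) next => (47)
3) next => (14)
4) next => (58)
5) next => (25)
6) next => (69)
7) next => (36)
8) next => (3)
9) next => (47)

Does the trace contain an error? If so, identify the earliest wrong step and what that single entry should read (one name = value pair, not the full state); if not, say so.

Recomputing the run from the initial state:
step 1: x = 3
step 2: x = 47
step 3: x = 14
step 4: x = 58
step 5: x = 25
step 6: x = 69
step 7: x = 36
step 8: x = 3
step 9: x = 47
This matches the trace at every step.

no error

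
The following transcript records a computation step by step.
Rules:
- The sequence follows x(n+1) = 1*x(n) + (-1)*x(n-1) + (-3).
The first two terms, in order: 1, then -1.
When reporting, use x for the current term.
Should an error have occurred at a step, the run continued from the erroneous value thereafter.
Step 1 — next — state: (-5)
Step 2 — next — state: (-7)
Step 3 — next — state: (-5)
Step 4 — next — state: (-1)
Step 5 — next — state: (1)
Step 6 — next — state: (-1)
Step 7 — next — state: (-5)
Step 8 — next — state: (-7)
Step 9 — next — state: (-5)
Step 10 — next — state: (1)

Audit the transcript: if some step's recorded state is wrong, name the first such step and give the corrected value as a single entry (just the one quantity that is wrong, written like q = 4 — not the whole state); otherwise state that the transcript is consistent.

step 10, x = -1

Recomputing the run from the initial state:
step 1: x = -5
step 2: x = -7
step 3: x = -5
step 4: x = -1
step 5: x = 1
step 6: x = -1
step 7: x = -5
step 8: x = -7
step 9: x = -5
step 10: x = -1
The first disagreement with the transcript is at step 10, where the value should be x = -1.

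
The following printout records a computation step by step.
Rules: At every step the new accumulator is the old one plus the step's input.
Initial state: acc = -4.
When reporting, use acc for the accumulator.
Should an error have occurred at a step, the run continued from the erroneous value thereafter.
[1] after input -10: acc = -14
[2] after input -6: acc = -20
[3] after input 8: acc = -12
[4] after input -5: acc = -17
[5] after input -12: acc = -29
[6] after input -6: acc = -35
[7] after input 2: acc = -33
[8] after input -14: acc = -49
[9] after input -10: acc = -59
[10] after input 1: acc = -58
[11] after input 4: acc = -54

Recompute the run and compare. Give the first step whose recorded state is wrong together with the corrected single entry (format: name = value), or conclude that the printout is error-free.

step 8, acc = -47

Recomputing the run from the initial state:
step 1: acc = -14
step 2: acc = -20
step 3: acc = -12
step 4: acc = -17
step 5: acc = -29
step 6: acc = -35
step 7: acc = -33
step 8: acc = -47
step 9: acc = -57
step 10: acc = -56
step 11: acc = -52
The first disagreement with the printout is at step 8, where the value should be acc = -47.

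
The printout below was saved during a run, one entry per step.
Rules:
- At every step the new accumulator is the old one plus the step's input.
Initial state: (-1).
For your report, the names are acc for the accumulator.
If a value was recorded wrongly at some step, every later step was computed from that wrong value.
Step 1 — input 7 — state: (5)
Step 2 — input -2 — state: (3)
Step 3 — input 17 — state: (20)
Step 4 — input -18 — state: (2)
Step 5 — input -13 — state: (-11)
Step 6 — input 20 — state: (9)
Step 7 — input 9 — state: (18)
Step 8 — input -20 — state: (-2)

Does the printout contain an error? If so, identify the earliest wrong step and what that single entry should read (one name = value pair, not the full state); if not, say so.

Step 1: acc = -1 + 7 = 6 — the entry is off here.
The earliest wrong entry is at step 1: it should read acc = 6.

step 1, acc = 6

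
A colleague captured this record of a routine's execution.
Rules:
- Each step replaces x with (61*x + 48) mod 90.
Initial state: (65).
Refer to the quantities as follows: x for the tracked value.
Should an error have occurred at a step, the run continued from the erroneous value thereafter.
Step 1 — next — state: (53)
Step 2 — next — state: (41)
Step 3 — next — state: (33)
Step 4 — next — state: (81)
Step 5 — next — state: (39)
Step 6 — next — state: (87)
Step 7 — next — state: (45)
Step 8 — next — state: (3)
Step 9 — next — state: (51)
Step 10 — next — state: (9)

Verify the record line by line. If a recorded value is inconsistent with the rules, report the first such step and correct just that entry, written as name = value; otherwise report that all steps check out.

step 3, x = 29

Recomputing the run from the initial state:
step 1: x = 53
step 2: x = 41
step 3: x = 29
step 4: x = 17
step 5: x = 5
step 6: x = 83
step 7: x = 71
step 8: x = 59
step 9: x = 47
step 10: x = 35
The first disagreement with the record is at step 3, where the value should be x = 29.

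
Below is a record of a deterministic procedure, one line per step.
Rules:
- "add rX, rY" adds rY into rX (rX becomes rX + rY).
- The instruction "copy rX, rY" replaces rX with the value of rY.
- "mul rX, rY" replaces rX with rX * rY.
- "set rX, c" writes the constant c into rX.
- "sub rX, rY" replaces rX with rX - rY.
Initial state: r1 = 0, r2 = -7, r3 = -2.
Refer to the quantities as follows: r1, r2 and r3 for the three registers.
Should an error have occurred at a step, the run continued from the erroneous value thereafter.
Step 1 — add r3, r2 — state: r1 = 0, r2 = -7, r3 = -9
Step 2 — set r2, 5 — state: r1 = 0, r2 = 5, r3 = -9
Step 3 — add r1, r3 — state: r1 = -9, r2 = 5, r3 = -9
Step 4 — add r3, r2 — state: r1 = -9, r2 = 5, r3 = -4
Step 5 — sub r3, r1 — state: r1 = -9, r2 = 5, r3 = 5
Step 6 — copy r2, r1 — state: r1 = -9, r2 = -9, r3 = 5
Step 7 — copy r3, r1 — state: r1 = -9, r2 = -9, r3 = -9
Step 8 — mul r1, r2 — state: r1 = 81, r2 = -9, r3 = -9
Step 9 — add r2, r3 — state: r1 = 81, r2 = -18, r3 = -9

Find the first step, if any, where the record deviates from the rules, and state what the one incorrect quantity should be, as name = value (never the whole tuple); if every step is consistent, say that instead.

no error

Recomputing the run from the initial state:
step 1: r1 = 0, r2 = -7, r3 = -9
step 2: r1 = 0, r2 = 5, r3 = -9
step 3: r1 = -9, r2 = 5, r3 = -9
step 4: r1 = -9, r2 = 5, r3 = -4
step 5: r1 = -9, r2 = 5, r3 = 5
step 6: r1 = -9, r2 = -9, r3 = 5
step 7: r1 = -9, r2 = -9, r3 = -9
step 8: r1 = 81, r2 = -9, r3 = -9
step 9: r1 = 81, r2 = -18, r3 = -9
This matches the record at every step.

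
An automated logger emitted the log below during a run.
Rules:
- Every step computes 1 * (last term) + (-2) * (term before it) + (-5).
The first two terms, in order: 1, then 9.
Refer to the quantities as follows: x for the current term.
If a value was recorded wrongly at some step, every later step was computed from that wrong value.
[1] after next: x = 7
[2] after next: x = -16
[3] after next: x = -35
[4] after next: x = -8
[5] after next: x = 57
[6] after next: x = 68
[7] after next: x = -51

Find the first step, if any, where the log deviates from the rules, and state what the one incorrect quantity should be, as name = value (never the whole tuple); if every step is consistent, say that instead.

step 1, x = 2

Recomputing the run from the initial state:
step 1: x = 2
step 2: x = -21
step 3: x = -30
step 4: x = 7
step 5: x = 62
step 6: x = 43
step 7: x = -86
The first disagreement with the log is at step 1, where the value should be x = 2.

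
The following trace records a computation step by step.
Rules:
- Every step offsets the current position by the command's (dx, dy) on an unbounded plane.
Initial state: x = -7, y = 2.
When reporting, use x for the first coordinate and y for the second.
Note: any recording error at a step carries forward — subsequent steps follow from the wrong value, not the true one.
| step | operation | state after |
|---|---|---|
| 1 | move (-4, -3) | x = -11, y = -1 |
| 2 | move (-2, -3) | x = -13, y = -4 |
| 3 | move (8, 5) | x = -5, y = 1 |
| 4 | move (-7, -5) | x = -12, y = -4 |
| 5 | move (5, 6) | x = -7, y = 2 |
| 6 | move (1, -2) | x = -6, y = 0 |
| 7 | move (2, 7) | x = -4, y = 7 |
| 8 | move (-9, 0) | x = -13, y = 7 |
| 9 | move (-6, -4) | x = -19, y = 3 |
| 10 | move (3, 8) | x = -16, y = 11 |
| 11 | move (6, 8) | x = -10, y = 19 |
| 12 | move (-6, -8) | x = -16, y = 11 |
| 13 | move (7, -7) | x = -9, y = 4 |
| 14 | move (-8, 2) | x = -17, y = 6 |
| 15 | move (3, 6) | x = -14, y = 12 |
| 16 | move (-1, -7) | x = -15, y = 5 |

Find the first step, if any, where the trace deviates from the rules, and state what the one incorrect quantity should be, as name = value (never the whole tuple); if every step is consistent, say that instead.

Recomputing the run from the initial state:
step 1: x = -11, y = -1
step 2: x = -13, y = -4
step 3: x = -5, y = 1
step 4: x = -12, y = -4
step 5: x = -7, y = 2
step 6: x = -6, y = 0
step 7: x = -4, y = 7
step 8: x = -13, y = 7
step 9: x = -19, y = 3
step 10: x = -16, y = 11
step 11: x = -10, y = 19
step 12: x = -16, y = 11
step 13: x = -9, y = 4
step 14: x = -17, y = 6
step 15: x = -14, y = 12
step 16: x = -15, y = 5
This matches the trace at every step.

no error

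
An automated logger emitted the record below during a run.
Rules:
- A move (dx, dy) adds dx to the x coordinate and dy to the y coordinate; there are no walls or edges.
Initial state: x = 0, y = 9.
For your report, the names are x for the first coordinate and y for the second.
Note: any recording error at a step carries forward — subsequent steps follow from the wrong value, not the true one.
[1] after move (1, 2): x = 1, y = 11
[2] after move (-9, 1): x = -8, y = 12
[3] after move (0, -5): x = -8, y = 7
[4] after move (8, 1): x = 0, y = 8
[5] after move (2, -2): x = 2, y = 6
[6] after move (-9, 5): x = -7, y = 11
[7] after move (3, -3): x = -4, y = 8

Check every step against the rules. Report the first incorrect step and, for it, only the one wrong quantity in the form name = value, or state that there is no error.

Step 1: x = 0 + (1) = 1, y = 9 + (2) = 11 — matches.
Step 2: x = 1 + (-9) = -8, y = 11 + (1) = 12 — in agreement.
Step 3: x = -8 + (0) = -8, y = 12 + (-5) = 7 — checks out.
Step 4: x = -8 + (8) = 0, y = 7 + (1) = 8 — confirmed correct.
Step 5: x = 0 + (2) = 2, y = 8 + (-2) = 6 — matches.
Step 6: x = 2 + (-9) = -7, y = 6 + (5) = 11 — in agreement.
Step 7: x = -7 + (3) = -4, y = 11 + (-3) = 8 — consistent with the record.
Nothing is out of place; the run is error-free.

no error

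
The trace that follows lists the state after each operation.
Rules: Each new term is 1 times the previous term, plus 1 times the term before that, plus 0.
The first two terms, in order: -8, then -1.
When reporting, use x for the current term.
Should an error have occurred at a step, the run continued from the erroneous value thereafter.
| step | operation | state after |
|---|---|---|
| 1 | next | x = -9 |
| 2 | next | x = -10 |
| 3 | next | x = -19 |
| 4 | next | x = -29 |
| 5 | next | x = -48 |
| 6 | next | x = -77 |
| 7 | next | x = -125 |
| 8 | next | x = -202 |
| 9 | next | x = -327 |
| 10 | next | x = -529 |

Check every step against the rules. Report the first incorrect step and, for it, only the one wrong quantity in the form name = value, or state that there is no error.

no error

step 1: x = 1*(-1) + (1)*(-8) + (0) = -9 -> verified
step 2: x = 1*(-9) + (1)*(-1) + (0) = -10 -> no discrepancy
step 3: x = 1*(-10) + (1)*(-9) + (0) = -19 -> exactly as logged
step 4: x = 1*(-19) + (1)*(-10) + (0) = -29 -> same as recorded
step 5: x = 1*(-29) + (1)*(-19) + (0) = -48 -> consistent with the trace
step 6: x = 1*(-48) + (1)*(-29) + (0) = -77 -> consistent with the trace
step 7: x = 1*(-77) + (1)*(-48) + (0) = -125 -> confirmed correct
step 8: x = 1*(-125) + (1)*(-77) + (0) = -202 -> exactly as logged
step 9: x = 1*(-202) + (1)*(-125) + (0) = -327 -> exactly as logged
step 10: x = 1*(-327) + (1)*(-202) + (0) = -529 -> no discrepancy
Each recorded entry agrees with the recomputation.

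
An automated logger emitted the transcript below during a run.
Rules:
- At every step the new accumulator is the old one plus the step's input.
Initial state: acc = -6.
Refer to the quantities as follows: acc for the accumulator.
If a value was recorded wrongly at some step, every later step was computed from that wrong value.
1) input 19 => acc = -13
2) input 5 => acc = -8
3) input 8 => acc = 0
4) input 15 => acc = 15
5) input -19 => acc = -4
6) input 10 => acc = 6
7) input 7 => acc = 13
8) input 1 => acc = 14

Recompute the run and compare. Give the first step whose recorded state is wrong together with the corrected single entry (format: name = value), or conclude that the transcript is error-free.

Step 1: acc = -6 + 19 = 13 — a discrepancy with the transcript.
The audit stops at step 1: the recorded entry is wrong and should be acc = 13.

step 1, acc = 13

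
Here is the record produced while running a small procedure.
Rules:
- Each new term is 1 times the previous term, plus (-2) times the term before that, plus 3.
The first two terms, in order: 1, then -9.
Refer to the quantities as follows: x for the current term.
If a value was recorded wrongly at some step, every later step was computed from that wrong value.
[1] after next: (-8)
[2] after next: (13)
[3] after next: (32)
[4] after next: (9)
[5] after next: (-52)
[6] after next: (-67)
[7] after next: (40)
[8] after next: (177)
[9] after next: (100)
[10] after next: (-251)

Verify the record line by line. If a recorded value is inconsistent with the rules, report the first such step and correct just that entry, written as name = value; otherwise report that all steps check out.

Recomputing the run from the initial state:
step 1: x = -8
step 2: x = 13
step 3: x = 32
step 4: x = 9
step 5: x = -52
step 6: x = -67
step 7: x = 40
step 8: x = 177
step 9: x = 100
step 10: x = -251
This matches the record at every step.

no error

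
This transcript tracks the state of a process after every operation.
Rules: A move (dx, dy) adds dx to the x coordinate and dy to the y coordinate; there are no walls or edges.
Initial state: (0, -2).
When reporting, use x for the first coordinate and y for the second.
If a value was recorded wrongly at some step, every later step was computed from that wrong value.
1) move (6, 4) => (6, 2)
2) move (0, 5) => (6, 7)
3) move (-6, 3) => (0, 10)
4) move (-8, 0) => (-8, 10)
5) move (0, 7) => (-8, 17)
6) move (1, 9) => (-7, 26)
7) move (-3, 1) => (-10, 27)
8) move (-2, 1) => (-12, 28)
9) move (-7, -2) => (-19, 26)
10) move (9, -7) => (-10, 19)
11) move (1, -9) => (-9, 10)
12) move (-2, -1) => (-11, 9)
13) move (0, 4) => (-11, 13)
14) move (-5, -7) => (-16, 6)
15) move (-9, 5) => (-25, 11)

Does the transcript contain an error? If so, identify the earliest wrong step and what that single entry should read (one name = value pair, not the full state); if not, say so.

no error

1. x = 0 + (6) = 6, y = -2 + (4) = 2 (no discrepancy)
2. x = 6 + (0) = 6, y = 2 + (5) = 7 (in agreement)
3. x = 6 + (-6) = 0, y = 7 + (3) = 10 (no discrepancy)
4. x = 0 + (-8) = -8, y = 10 + (0) = 10 (verified)
5. x = -8 + (0) = -8, y = 10 + (7) = 17 (checks out)
6. x = -8 + (1) = -7, y = 17 + (9) = 26 (consistent with the transcript)
7. x = -7 + (-3) = -10, y = 26 + (1) = 27 (matches)
8. x = -10 + (-2) = -12, y = 27 + (1) = 28 (checks out)
9. x = -12 + (-7) = -19, y = 28 + (-2) = 26 (consistent with the transcript)
10. x = -19 + (9) = -10, y = 26 + (-7) = 19 (checks out)
11. x = -10 + (1) = -9, y = 19 + (-9) = 10 (same as recorded)
12. x = -9 + (-2) = -11, y = 10 + (-1) = 9 (agrees with the transcript)
13. x = -11 + (0) = -11, y = 9 + (4) = 13 (exactly as logged)
14. x = -11 + (-5) = -16, y = 13 + (-7) = 6 (checks out)
15. x = -16 + (-9) = -25, y = 6 + (5) = 11 (no discrepancy)
All steps check out; nothing to correct.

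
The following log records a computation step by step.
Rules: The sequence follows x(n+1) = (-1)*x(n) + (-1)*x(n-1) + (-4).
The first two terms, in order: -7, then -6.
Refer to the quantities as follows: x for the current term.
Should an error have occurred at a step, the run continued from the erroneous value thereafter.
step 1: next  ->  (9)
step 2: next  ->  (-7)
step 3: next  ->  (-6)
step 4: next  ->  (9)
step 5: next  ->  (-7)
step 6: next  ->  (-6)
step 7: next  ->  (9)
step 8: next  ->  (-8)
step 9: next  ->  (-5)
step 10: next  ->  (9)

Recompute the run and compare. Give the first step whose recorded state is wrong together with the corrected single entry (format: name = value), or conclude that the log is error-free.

step 1: x = -1*(-6) + (-1)*(-7) + (-4) = 9 -> verified
step 2: x = -1*(9) + (-1)*(-6) + (-4) = -7 -> same as recorded
step 3: x = -1*(-7) + (-1)*(9) + (-4) = -6 -> verified
step 4: x = -1*(-6) + (-1)*(-7) + (-4) = 9 -> exactly as logged
step 5: x = -1*(9) + (-1)*(-6) + (-4) = -7 -> no discrepancy
step 6: x = -1*(-7) + (-1)*(9) + (-4) = -6 -> agrees with the log
step 7: x = -1*(-6) + (-1)*(-7) + (-4) = 9 -> agrees with the log
step 8: x = -1*(9) + (-1)*(-6) + (-4) = -7 -> first mismatch against the log
First incorrect step: 8; the correct value is x = -7.

step 8, x = -7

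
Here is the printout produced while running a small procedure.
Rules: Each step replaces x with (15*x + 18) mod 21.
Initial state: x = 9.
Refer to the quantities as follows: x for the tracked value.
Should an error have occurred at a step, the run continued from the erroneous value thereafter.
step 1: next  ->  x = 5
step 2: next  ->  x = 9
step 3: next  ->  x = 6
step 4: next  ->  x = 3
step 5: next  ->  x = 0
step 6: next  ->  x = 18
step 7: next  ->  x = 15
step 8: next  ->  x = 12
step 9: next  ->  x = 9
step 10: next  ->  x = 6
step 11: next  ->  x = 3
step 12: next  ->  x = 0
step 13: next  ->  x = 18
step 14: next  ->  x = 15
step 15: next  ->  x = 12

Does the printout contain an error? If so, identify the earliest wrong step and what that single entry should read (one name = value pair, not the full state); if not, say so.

step 1, x = 6

step 1: x = (15*9 + 18) mod 21 = 6 -> the recorded entry deviates here
First incorrect step: 1; the correct value is x = 6.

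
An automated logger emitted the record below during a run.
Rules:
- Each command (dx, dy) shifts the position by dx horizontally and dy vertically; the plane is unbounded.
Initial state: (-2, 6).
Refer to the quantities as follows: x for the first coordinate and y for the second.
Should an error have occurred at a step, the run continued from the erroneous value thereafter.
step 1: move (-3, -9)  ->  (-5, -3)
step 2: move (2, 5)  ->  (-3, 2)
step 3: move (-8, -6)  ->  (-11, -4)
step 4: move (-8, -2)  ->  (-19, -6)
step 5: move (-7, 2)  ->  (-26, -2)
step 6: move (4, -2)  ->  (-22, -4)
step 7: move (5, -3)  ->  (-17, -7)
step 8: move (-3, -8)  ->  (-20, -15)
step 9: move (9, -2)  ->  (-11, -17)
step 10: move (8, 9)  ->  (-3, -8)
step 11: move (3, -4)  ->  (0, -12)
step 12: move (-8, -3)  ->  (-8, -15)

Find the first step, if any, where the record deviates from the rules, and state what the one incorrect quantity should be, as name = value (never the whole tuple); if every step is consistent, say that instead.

step 5, y = -4

Recomputing the run from the initial state:
step 1: x = -5, y = -3
step 2: x = -3, y = 2
step 3: x = -11, y = -4
step 4: x = -19, y = -6
step 5: x = -26, y = -4
step 6: x = -22, y = -6
step 7: x = -17, y = -9
step 8: x = -20, y = -17
step 9: x = -11, y = -19
step 10: x = -3, y = -10
step 11: x = 0, y = -14
step 12: x = -8, y = -17
The first disagreement with the record is at step 5, where the value should be y = -4.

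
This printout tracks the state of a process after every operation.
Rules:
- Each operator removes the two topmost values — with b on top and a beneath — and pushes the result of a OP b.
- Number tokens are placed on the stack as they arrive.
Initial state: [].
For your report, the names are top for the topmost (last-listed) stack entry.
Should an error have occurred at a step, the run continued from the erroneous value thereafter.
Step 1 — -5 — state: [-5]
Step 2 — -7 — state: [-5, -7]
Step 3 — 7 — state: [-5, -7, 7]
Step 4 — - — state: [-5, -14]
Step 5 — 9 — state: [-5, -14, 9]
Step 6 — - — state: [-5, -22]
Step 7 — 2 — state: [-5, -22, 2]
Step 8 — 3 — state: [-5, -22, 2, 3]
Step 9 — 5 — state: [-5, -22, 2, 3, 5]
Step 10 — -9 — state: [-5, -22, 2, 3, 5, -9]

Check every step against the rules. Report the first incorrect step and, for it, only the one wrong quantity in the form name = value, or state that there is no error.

Recomputing the run from the initial state:
step 1: [-5]
step 2: [-5, -7]
step 3: [-5, -7, 7]
step 4: [-5, -14]
step 5: [-5, -14, 9]
step 6: [-5, -23]
step 7: [-5, -23, 2]
step 8: [-5, -23, 2, 3]
step 9: [-5, -23, 2, 3, 5]
step 10: [-5, -23, 2, 3, 5, -9]
The first disagreement with the printout is at step 6, where the value should be top = -23.

step 6, top = -23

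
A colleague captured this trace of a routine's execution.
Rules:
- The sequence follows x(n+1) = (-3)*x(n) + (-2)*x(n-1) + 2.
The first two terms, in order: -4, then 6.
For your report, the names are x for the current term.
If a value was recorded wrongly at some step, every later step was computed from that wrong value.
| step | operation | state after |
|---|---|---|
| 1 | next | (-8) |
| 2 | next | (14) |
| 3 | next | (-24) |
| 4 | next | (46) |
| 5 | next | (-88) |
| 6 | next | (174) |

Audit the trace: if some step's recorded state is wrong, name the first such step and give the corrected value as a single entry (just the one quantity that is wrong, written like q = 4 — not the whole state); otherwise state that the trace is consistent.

no error

Recomputing the run from the initial state:
step 1: x = -8
step 2: x = 14
step 3: x = -24
step 4: x = 46
step 5: x = -88
step 6: x = 174
This matches the trace at every step.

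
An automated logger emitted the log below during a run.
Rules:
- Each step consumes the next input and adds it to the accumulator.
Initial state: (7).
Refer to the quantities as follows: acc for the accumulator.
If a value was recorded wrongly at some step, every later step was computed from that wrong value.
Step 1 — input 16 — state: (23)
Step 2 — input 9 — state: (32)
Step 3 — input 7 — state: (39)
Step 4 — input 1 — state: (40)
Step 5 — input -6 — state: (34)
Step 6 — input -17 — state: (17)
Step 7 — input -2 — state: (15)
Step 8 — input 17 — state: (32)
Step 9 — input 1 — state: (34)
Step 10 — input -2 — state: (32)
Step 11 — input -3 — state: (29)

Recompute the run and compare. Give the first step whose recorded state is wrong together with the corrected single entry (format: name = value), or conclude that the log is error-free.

step 9, acc = 33

Recomputing the run from the initial state:
step 1: acc = 23
step 2: acc = 32
step 3: acc = 39
step 4: acc = 40
step 5: acc = 34
step 6: acc = 17
step 7: acc = 15
step 8: acc = 32
step 9: acc = 33
step 10: acc = 31
step 11: acc = 28
The first disagreement with the log is at step 9, where the value should be acc = 33.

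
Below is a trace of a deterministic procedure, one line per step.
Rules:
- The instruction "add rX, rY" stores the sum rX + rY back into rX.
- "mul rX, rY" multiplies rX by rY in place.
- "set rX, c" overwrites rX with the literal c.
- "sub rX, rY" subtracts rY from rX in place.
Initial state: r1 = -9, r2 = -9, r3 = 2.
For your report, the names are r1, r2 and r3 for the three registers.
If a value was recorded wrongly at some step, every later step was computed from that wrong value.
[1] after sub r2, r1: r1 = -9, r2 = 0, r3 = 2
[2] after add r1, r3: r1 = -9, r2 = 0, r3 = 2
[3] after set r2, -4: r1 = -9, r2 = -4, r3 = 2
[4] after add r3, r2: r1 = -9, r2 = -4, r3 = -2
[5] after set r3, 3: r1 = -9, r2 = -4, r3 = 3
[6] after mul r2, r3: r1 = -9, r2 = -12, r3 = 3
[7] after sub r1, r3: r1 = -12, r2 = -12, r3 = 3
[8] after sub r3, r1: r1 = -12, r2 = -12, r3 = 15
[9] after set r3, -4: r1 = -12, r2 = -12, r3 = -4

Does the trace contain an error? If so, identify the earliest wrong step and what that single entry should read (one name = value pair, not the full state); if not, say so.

1. r2 = -9 - -9 = 0 (same as recorded)
2. r1 = -9 + 2 = -7 (first mismatch against the trace)
So the first discrepancy is step 2, where the right value is r1 = -7.

step 2, r1 = -7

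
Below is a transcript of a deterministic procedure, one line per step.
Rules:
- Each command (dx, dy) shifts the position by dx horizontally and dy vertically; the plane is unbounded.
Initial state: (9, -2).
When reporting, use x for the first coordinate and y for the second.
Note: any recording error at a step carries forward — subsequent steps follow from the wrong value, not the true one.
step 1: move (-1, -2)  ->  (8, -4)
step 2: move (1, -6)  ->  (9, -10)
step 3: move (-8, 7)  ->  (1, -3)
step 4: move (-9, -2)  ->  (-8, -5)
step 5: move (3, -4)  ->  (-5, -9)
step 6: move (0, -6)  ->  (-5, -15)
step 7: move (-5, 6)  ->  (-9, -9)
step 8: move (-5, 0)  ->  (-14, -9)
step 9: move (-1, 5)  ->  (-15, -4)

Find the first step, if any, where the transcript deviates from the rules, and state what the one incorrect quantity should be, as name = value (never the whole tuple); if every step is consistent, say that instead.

step 7, x = -10

Recomputing the run from the initial state:
step 1: x = 8, y = -4
step 2: x = 9, y = -10
step 3: x = 1, y = -3
step 4: x = -8, y = -5
step 5: x = -5, y = -9
step 6: x = -5, y = -15
step 7: x = -10, y = -9
step 8: x = -15, y = -9
step 9: x = -16, y = -4
The first disagreement with the transcript is at step 7, where the value should be x = -10.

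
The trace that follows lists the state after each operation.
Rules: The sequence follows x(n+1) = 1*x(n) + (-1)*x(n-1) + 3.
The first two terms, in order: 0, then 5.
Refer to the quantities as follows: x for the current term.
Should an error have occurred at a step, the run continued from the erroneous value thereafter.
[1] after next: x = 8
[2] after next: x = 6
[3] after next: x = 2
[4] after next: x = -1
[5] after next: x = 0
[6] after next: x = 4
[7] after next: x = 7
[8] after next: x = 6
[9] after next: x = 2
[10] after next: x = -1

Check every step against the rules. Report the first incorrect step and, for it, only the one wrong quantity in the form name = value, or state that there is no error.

step 3, x = 1

Step 1: x = 1*(5) + (-1)*(0) + (3) = 8 — confirmed correct.
Step 2: x = 1*(8) + (-1)*(5) + (3) = 6 — exactly as logged.
Step 3: x = 1*(6) + (-1)*(8) + (3) = 1 — first mismatch against the trace.
That makes step 3 the first incorrect line — x = 1 is what it should show.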